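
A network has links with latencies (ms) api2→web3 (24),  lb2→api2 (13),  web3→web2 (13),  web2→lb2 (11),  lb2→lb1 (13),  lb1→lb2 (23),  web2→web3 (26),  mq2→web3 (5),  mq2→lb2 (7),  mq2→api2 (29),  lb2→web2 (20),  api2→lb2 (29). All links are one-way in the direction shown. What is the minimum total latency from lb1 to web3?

Candidate routes:
lb1 → lb2 → api2 → web3: 23 + 13 + 24 = 60
lb1 → lb2 → web2 → web3: 23 + 20 + 26 = 69
The minimum is 60 ms.

60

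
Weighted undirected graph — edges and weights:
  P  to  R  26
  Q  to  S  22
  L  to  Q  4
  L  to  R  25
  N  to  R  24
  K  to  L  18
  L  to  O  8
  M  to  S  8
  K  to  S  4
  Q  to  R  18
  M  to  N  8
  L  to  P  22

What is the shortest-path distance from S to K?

4

Checking several routes:
S -> M -> N -> R -> Q -> L -> K: 8 + 8 + 24 + 18 + 4 + 18 = 80
S -> Q -> R -> L -> K: 22 + 18 + 25 + 18 = 83
S -> M -> N -> R -> L -> K: 8 + 8 + 24 + 25 + 18 = 83
S -> K: 4
S -> Q -> L -> K: 22 + 4 + 18 = 44
Shortest: 4.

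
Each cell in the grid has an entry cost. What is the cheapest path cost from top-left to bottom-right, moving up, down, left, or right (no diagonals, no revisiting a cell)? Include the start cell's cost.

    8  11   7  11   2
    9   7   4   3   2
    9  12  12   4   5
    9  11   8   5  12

Path r0c0→r1c0→r1c1→r1c2→r1c3→r1c4→r2c4→r3c4: 8 + 9 + 7 + 4 + 3 + 2 + 5 + 12 = 50.

50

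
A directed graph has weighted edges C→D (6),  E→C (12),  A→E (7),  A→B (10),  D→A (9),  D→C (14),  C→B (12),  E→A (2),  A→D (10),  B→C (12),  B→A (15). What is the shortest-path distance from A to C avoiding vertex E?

22

Candidate routes:
A-D-C: 10 + 14 = 24
A-B-C: 10 + 12 = 22
Shortest: 22.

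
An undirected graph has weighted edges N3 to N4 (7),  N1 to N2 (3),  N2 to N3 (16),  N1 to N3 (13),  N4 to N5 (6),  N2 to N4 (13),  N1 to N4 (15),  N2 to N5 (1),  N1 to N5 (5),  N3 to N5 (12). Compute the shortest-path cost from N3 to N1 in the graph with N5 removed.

Comparing a few candidate routes:
N3 → N2 → N1: 16 + 3 = 19
N3 → N4 → N1: 7 + 15 = 22
N3 → N1: 13
The minimum is 13.

13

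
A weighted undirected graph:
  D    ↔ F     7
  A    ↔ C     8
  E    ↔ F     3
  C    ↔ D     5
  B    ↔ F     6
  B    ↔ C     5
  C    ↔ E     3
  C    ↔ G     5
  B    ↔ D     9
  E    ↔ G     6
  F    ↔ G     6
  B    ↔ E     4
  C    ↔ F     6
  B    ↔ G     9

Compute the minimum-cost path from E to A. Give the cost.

Comparing a few candidate routes:
E-B-C-A: 4 + 5 + 8 = 17
E-C-A: 3 + 8 = 11
E-F-C-A: 3 + 6 + 8 = 17
Best route has total 11.

11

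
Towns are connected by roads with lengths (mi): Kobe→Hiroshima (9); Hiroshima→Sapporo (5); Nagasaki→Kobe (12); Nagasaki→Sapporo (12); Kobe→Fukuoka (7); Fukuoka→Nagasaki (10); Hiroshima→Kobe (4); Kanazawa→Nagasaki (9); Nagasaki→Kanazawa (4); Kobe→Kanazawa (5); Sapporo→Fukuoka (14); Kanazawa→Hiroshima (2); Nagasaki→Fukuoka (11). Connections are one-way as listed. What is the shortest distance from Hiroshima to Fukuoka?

Candidate routes:
Hiroshima - Kobe - Fukuoka: 4 + 7 = 11
Hiroshima - Kobe - Kanazawa - Nagasaki - Sapporo - Fukuoka: 4 + 5 + 9 + 12 + 14 = 44
Hiroshima - Kobe - Kanazawa - Nagasaki - Fukuoka: 4 + 5 + 9 + 11 = 29
Hiroshima - Sapporo - Fukuoka: 5 + 14 = 19
Best route has total 11 mi.

11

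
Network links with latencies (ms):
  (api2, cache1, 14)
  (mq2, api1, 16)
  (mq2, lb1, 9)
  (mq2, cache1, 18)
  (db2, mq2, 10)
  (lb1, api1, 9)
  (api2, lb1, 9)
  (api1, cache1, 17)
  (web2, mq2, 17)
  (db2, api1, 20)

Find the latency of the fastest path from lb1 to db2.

19

Some routes from lb1 to db2:
lb1→api1→db2: 9 + 20 = 29
lb1→api1→cache1→mq2→db2: 9 + 17 + 18 + 10 = 54
lb1→api2→cache1→mq2→db2: 9 + 14 + 18 + 10 = 51
lb1→mq2→api1→db2: 9 + 16 + 20 = 45
lb1→mq2→db2: 9 + 10 = 19
lb1→api1→mq2→db2: 9 + 16 + 10 = 35
Best route has total 19 ms.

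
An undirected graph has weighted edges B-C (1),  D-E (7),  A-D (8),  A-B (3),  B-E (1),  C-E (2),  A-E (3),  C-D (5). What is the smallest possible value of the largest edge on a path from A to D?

A few of the A→D routes:
A → B → E → C → D: max(3, 1, 2, 5) = 5
A → B → E → D: max(3, 1, 7) = 7
A → E → C → D: max(3, 2, 5) = 5
A → E → D: max(3, 7) = 7
A → E → B → C → D: max(3, 1, 1, 5) = 5
A → B → C → D: max(3, 1, 5) = 5
The minimum achievable maximum is 5.

5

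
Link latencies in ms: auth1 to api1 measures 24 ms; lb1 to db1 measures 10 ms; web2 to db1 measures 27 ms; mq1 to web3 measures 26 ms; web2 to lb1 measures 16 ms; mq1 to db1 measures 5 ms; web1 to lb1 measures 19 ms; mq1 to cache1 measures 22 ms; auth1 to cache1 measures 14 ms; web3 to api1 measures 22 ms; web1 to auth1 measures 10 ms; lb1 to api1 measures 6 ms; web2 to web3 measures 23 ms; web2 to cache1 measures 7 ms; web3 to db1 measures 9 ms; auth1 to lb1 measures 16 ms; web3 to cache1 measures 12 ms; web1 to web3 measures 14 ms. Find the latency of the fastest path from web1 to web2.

A few of the web1→web2 routes:
web1→web3→web2: 14 + 23 = 37
web1→lb1→web2: 19 + 16 = 35
web1→auth1→lb1→web2: 10 + 16 + 16 = 42
web1→web3→cache1→web2: 14 + 12 + 7 = 33
web1→auth1→cache1→web2: 10 + 14 + 7 = 31
Shortest: 31 ms.

31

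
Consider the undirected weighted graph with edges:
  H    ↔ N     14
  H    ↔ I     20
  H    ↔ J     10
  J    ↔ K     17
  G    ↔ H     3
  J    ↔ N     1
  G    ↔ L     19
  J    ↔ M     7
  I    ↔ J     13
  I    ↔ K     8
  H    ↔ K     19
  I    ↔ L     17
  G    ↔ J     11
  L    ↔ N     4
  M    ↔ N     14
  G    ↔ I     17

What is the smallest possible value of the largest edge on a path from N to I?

13

Comparing a few candidate routes:
N - J - G - I: max(1, 11, 17) = 17
N - H - J - I: max(14, 10, 13) = 14
N - J - H - G - I: max(1, 10, 3, 17) = 17
N - J - I: max(1, 13) = 13
N - H - G - J - I: max(14, 3, 11, 13) = 14
N - M - J - I: max(14, 7, 13) = 14
The minimum achievable maximum is 13.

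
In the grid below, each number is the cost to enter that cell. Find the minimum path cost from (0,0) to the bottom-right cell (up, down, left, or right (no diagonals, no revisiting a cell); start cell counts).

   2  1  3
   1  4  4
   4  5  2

Cheapest: (0,0)→(0,1)→(0,2)→(1,2)→(2,2)
  2 + 1 + 3 + 4 + 2 = 12

12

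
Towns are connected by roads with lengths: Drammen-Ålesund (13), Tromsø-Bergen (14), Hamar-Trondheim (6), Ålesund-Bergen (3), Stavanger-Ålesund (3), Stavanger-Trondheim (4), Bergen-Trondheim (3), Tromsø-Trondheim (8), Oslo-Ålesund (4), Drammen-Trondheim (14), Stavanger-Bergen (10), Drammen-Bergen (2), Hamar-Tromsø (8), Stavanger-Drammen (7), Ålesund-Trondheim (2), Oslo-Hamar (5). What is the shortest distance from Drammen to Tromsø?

13

Some routes from Drammen to Tromsø:
Drammen - Bergen - Trondheim - Tromsø: 2 + 3 + 8 = 13
Drammen - Bergen - Tromsø: 2 + 14 = 16
Drammen - Bergen - Ålesund - Trondheim - Tromsø: 2 + 3 + 2 + 8 = 15
Drammen - Bergen - Trondheim - Hamar - Tromsø: 2 + 3 + 6 + 8 = 19
Drammen - Stavanger - Trondheim - Tromsø: 7 + 4 + 8 = 19
Drammen - Stavanger - Ålesund - Trondheim - Tromsø: 7 + 3 + 2 + 8 = 20
The minimum is 13.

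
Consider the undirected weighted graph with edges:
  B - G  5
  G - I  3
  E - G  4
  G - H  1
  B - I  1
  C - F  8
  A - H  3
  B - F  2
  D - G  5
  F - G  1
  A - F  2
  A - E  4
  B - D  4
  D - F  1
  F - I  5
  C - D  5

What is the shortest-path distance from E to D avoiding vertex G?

Paths from E to D avoiding G:
E → A → F → B → D: 4 + 2 + 2 + 4 = 12
E → A → F → I → B → D: 4 + 2 + 5 + 1 + 4 = 16
E → A → F → D: 4 + 2 + 1 = 7
E → A → F → C → D: 4 + 2 + 8 + 5 = 19
Best route has total 7.

7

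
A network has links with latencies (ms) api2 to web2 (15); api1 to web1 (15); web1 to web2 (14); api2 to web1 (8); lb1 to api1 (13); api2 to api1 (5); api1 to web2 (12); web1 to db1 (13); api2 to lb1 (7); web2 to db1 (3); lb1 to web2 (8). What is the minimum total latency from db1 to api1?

Checking several routes:
db1 → web2 → api2 → api1: 3 + 15 + 5 = 23
db1 → web2 → lb1 → api2 → api1: 3 + 8 + 7 + 5 = 23
db1 → web1 → api1: 13 + 15 = 28
db1 → web2 → lb1 → api1: 3 + 8 + 13 = 24
db1 → web1 → api2 → api1: 13 + 8 + 5 = 26
db1 → web2 → api1: 3 + 12 = 15
Best route has total 15 ms.

15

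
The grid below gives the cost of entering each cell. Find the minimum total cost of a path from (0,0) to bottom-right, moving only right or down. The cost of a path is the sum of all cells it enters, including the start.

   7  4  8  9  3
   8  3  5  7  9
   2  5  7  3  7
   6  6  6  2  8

39

Take (0,0) → (0,1) → (1,1) → (1,2) → (1,3) → (2,3) → (3,3) → (3,4) for a total of 7 + 4 + 3 + 5 + 7 + 3 + 2 + 8 = 39.
For comparison, the top-then-right route costs 55.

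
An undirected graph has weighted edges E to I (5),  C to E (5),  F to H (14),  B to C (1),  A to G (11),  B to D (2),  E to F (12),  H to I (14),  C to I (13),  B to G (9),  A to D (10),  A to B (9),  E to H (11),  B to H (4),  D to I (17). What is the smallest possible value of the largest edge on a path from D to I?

5

Some routes from D to I:
D → A → B → C → E → I: max(10, 9, 1, 5, 5) = 10
D → A → G → B → H → E → I: max(10, 11, 9, 4, 11, 5) = 11
D → A → B → H → E → I: max(10, 9, 4, 11, 5) = 11
D → B → C → E → I: max(2, 1, 5, 5) = 5
The minimum achievable maximum is 5.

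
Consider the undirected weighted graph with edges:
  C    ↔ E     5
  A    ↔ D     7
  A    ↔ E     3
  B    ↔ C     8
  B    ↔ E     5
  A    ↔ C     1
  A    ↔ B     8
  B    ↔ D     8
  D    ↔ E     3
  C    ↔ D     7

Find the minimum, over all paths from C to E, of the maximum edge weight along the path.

Comparing a few candidate routes:
C→E: max(5) = 5
C→A→D→E: max(1, 7, 3) = 7
C→A→E: max(1, 3) = 3
Smallest bottleneck: 3.

3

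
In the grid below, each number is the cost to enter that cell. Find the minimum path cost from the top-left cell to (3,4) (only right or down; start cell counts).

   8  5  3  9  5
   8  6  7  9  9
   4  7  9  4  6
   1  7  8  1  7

Cheapest: (0,0)→(0,1)→(0,2)→(1,2)→(1,3)→(2,3)→(3,3)→(3,4)
  8 + 5 + 3 + 7 + 9 + 4 + 1 + 7 = 44
(Top row then right column would cost 52.)

44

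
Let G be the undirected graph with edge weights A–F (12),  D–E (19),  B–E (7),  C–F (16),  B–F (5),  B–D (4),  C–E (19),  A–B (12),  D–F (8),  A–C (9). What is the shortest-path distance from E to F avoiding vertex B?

27

Paths from E to F avoiding B:
E→C→A→F: 19 + 9 + 12 = 40
E→D→F: 19 + 8 = 27
E→C→F: 19 + 16 = 35
Best route has total 27.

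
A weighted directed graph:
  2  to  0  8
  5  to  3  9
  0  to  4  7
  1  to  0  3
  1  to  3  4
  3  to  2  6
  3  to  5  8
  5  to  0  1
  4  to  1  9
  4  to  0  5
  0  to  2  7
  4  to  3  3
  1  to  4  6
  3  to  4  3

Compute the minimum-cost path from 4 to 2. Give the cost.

9

Routes from 4 to 2:
4 → 1 → 3 → 2: 9 + 4 + 6 = 19
4 → 3 → 5 → 0 → 2: 3 + 8 + 1 + 7 = 19
4 → 3 → 2: 3 + 6 = 9
4 → 0 → 2: 5 + 7 = 12
4 → 1 → 3 → 5 → 0 → 2: 9 + 4 + 8 + 1 + 7 = 29
4 → 1 → 0 → 2: 9 + 3 + 7 = 19
Shortest: 9.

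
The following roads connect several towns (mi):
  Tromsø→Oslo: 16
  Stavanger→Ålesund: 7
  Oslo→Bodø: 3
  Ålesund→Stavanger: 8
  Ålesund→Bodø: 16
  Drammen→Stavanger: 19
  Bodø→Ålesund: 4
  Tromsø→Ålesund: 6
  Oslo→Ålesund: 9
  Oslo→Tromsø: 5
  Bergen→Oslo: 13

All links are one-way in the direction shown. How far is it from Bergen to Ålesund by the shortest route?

Paths from Bergen to Ålesund:
Bergen - Oslo - Bodø - Ålesund: 13 + 3 + 4 = 20
Bergen - Oslo - Tromsø - Ålesund: 13 + 5 + 6 = 24
Bergen - Oslo - Ålesund: 13 + 9 = 22
Best route has total 20 mi.

20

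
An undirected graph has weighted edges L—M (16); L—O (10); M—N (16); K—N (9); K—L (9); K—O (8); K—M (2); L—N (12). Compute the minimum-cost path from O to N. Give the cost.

Some routes from O to N:
O-K-L-N: 8 + 9 + 12 = 29
O-K-M-N: 8 + 2 + 16 = 26
O-L-K-N: 10 + 9 + 9 = 28
O-L-N: 10 + 12 = 22
O-K-N: 8 + 9 = 17
The minimum is 17.

17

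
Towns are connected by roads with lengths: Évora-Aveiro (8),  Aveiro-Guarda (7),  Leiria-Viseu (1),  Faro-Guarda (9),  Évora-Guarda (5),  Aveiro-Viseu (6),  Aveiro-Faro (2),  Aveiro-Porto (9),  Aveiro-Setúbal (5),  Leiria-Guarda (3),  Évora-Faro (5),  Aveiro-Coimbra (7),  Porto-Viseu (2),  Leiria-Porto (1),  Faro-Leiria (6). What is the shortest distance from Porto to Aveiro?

8

Comparing a few candidate routes:
Porto-Viseu-Aveiro: 2 + 6 = 8
Porto-Leiria-Faro-Aveiro: 1 + 6 + 2 = 9
Porto-Leiria-Viseu-Aveiro: 1 + 1 + 6 = 8
The minimum is 8.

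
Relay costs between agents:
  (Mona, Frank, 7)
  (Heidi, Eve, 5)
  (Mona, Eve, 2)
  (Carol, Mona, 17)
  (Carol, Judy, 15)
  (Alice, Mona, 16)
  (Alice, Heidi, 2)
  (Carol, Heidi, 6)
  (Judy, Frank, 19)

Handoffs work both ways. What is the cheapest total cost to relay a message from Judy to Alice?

Checking several routes:
Judy -> Frank -> Mona -> Alice: 19 + 7 + 16 = 42
Judy -> Carol -> Mona -> Eve -> Heidi -> Alice: 15 + 17 + 2 + 5 + 2 = 41
Judy -> Carol -> Heidi -> Alice: 15 + 6 + 2 = 23
Judy -> Carol -> Mona -> Alice: 15 + 17 + 16 = 48
Judy -> Frank -> Mona -> Eve -> Heidi -> Alice: 19 + 7 + 2 + 5 + 2 = 35
Judy -> Carol -> Heidi -> Eve -> Mona -> Alice: 15 + 6 + 5 + 2 + 16 = 44
Best route has total 23.

23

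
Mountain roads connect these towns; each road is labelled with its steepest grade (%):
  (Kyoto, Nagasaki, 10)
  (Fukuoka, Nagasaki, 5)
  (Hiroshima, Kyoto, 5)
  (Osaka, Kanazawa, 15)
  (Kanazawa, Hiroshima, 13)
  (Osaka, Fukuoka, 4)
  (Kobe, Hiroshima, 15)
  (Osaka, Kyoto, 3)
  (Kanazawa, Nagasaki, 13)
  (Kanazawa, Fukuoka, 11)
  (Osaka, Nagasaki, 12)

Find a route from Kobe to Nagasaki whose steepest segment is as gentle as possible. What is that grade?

15

Some routes from Kobe to Nagasaki:
Kobe-Hiroshima-Kyoto-Osaka-Fukuoka-Kanazawa-Nagasaki: max(15, 5, 3, 4, 11, 13) = 15
Kobe-Hiroshima-Kyoto-Osaka-Fukuoka-Nagasaki: max(15, 5, 3, 4, 5) = 15
Kobe-Hiroshima-Kyoto-Osaka-Kanazawa-Nagasaki: max(15, 5, 3, 15, 13) = 15
Kobe-Hiroshima-Kyoto-Osaka-Nagasaki: max(15, 5, 3, 12) = 15
Kobe-Hiroshima-Kyoto-Nagasaki: max(15, 5, 10) = 15
Kobe-Hiroshima-Kyoto-Osaka-Kanazawa-Fukuoka-Nagasaki: max(15, 5, 3, 15, 11, 5) = 15
Smallest bottleneck: 15%.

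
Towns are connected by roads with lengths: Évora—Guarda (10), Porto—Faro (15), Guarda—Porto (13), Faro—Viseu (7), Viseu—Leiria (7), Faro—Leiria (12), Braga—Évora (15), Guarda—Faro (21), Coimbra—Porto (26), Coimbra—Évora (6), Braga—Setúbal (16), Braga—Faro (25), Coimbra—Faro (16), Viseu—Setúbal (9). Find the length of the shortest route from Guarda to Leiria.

33

Some routes from Guarda to Leiria:
Guarda→Faro→Viseu→Leiria: 21 + 7 + 7 = 35
Guarda→Porto→Faro→Leiria: 13 + 15 + 12 = 40
Guarda→Faro→Leiria: 21 + 12 = 33
Shortest: 33.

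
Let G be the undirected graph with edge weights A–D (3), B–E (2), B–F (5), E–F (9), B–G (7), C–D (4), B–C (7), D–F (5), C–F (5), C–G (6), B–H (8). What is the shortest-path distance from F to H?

Some routes from F to H:
F-C-B-H: 5 + 7 + 8 = 20
F-E-B-H: 9 + 2 + 8 = 19
F-B-H: 5 + 8 = 13
F-D-C-B-H: 5 + 4 + 7 + 8 = 24
Best route has total 13.

13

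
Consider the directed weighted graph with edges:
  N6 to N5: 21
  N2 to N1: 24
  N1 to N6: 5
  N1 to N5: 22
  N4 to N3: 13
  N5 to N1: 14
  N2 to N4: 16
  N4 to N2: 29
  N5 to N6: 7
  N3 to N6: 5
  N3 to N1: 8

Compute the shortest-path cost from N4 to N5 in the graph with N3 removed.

75

Routes from N4 to N5 avoiding N3:
N4 -> N2 -> N1 -> N6 -> N5: 29 + 24 + 5 + 21 = 79
N4 -> N2 -> N1 -> N5: 29 + 24 + 22 = 75
Best route has total 75.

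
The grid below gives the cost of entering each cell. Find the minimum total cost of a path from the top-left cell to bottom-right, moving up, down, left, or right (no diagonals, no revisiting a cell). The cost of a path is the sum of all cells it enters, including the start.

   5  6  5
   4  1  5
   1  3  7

Take r0c0 -> r1c0 -> r1c1 -> r2c1 -> r2c2 for a total of 5 + 4 + 1 + 3 + 7 = 20.

20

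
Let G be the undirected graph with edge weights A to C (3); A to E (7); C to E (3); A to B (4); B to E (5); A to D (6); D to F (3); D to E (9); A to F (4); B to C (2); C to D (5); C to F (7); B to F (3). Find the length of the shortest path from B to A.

4

Comparing a few candidate routes:
B-A: 4
B-E-A: 5 + 7 = 12
B-E-C-A: 5 + 3 + 3 = 11
B-F-A: 3 + 4 = 7
B-C-A: 2 + 3 = 5
B-F-D-A: 3 + 3 + 6 = 12
The minimum is 4.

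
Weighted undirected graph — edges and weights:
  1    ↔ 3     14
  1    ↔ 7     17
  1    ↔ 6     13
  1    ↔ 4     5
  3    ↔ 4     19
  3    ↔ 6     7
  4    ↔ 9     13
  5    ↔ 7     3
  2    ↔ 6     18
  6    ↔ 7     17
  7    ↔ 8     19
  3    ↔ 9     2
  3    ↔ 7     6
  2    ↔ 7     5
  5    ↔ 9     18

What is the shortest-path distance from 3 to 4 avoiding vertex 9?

Comparing a few candidate routes:
3-7-1-4: 6 + 17 + 5 = 28
3-6-1-4: 7 + 13 + 5 = 25
3-7-6-1-4: 6 + 17 + 13 + 5 = 41
3-1-4: 14 + 5 = 19
3-4: 19
Best route has total 19.

19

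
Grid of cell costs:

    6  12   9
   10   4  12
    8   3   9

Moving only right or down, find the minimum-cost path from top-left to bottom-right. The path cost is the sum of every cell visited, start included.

Take [0,0] [1,0] [1,1] [2,1] [2,2] for a total of 6 + 10 + 4 + 3 + 9 = 32.
(Top row then right column would cost 48.)

32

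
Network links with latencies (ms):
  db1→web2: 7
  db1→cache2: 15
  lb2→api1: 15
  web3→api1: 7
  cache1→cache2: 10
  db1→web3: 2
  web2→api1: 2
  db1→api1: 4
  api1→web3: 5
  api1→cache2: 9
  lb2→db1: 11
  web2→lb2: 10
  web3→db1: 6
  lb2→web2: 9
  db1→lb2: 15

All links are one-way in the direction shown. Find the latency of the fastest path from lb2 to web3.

13

Routes from lb2 to web3:
lb2 - db1 - web3: 11 + 2 = 13
lb2 - api1 - web3: 15 + 5 = 20
lb2 - web2 - api1 - web3: 9 + 2 + 5 = 16
lb2 - db1 - web2 - api1 - web3: 11 + 7 + 2 + 5 = 25
lb2 - db1 - api1 - web3: 11 + 4 + 5 = 20
The minimum is 13 ms.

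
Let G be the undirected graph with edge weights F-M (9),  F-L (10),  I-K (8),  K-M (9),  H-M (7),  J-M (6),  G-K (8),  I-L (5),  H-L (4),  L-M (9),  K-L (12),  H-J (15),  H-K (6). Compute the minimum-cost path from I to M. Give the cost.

Comparing a few candidate routes:
I - L - M: 5 + 9 = 14
I - K - H - M: 8 + 6 + 7 = 21
I - L - H - M: 5 + 4 + 7 = 16
I - K - M: 8 + 9 = 17
Best route has total 14.

14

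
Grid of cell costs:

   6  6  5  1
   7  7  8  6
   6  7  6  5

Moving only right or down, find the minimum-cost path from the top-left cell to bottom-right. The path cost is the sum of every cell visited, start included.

29

Take [0,0] [0,1] [0,2] [0,3] [1,3] [2,3] for a total of 6 + 6 + 5 + 1 + 6 + 5 = 29.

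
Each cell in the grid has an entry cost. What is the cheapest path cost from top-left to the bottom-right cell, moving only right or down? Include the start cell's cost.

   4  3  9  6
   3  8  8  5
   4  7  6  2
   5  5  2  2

Cheapest: [0,0] -> [1,0] -> [2,0] -> [3,0] -> [3,1] -> [3,2] -> [3,3]
  4 + 3 + 4 + 5 + 5 + 2 + 2 = 25
For comparison, the top-then-right route costs 31.

25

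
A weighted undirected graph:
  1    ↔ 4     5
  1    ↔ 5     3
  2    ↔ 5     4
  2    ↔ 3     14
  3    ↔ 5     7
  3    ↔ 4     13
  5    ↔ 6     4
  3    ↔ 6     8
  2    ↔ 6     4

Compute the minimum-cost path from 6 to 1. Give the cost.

Some routes from 6 to 1:
6→3→5→1: 8 + 7 + 3 = 18
6→2→5→1: 4 + 4 + 3 = 11
6→5→1: 4 + 3 = 7
Shortest: 7.

7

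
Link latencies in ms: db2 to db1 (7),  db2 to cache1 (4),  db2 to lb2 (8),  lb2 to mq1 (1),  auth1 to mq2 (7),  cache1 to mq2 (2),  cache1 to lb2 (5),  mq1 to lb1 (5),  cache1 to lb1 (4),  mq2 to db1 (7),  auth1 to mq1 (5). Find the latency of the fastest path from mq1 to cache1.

A few of the mq1→cache1 routes:
mq1 → lb2 → db2 → db1 → mq2 → cache1: 1 + 8 + 7 + 7 + 2 = 25
mq1 → auth1 → mq2 → cache1: 5 + 7 + 2 = 14
mq1 → lb1 → cache1: 5 + 4 = 9
mq1 → lb2 → db2 → cache1: 1 + 8 + 4 = 13
mq1 → lb2 → cache1: 1 + 5 = 6
Shortest: 6 ms.

6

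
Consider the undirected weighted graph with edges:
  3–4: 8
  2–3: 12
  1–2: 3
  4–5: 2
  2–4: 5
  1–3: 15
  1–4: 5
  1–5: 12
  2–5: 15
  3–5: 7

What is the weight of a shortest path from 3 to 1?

Comparing a few candidate routes:
3 → 4 → 1: 8 + 5 = 13
3 → 5 → 4 → 1: 7 + 2 + 5 = 14
3 → 2 → 1: 12 + 3 = 15
Best route has total 13.

13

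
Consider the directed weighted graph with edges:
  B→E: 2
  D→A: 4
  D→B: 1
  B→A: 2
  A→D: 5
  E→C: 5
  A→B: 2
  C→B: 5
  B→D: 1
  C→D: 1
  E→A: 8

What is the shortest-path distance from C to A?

4

Paths from C to A:
C -> B -> D -> A: 5 + 1 + 4 = 10
C -> D -> B -> A: 1 + 1 + 2 = 4
C -> D -> B -> E -> A: 1 + 1 + 2 + 8 = 12
C -> D -> A: 1 + 4 = 5
C -> B -> E -> A: 5 + 2 + 8 = 15
C -> B -> A: 5 + 2 = 7
Best route has total 4.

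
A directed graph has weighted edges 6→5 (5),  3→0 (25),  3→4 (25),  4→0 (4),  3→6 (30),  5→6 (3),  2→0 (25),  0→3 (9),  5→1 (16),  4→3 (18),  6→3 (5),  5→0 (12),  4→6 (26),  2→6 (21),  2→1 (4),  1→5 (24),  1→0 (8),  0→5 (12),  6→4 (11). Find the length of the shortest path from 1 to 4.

34

Some routes from 1 to 4:
1→5→6→3→4: 24 + 3 + 5 + 25 = 57
1→0→5→6→3→4: 8 + 12 + 3 + 5 + 25 = 53
1→0→3→4: 8 + 9 + 25 = 42
1→5→6→4: 24 + 3 + 11 = 38
1→0→5→6→4: 8 + 12 + 3 + 11 = 34
The minimum is 34.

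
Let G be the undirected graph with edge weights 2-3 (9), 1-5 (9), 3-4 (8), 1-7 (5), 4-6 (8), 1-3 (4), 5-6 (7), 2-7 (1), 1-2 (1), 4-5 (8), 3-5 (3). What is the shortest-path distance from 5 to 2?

8

Some routes from 5 to 2:
5→3→1→2: 3 + 4 + 1 = 8
5→1→2: 9 + 1 = 10
5→3→2: 3 + 9 = 12
Best route has total 8.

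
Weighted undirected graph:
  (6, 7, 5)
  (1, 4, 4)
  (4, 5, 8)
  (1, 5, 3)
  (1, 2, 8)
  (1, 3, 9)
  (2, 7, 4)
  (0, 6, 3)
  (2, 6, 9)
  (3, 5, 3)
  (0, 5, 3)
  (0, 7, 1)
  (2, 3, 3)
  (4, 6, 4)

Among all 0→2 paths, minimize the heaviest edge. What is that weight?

3

Some routes from 0 to 2:
0→6→4→1→5→3→2: max(3, 4, 4, 3, 3, 3) = 4
0→7→2: max(1, 4) = 4
0→7→6→4→1→5→3→2: max(1, 5, 4, 4, 3, 3, 3) = 5
0→5→3→2: max(3, 3, 3) = 3
Best route has worst link 3.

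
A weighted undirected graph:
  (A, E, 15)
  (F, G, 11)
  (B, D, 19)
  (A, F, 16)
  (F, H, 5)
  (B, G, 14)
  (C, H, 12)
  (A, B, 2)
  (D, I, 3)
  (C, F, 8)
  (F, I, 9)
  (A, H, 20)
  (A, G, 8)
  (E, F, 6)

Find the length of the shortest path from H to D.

17

Checking several routes:
H → C → F → I → D: 12 + 8 + 9 + 3 = 32
H → F → A → B → D: 5 + 16 + 2 + 19 = 42
H → A → B → D: 20 + 2 + 19 = 41
H → F → E → A → B → D: 5 + 6 + 15 + 2 + 19 = 47
H → F → G → A → B → D: 5 + 11 + 8 + 2 + 19 = 45
H → F → I → D: 5 + 9 + 3 = 17
Shortest: 17.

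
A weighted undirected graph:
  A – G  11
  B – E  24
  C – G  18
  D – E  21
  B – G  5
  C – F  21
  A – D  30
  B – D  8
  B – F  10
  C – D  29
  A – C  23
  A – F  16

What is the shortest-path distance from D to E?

21

Comparing a few candidate routes:
D-B-E: 8 + 24 = 32
D-C-G-B-E: 29 + 18 + 5 + 24 = 76
D-E: 21
D-A-F-B-E: 30 + 16 + 10 + 24 = 80
D-A-G-B-E: 30 + 11 + 5 + 24 = 70
Shortest: 21.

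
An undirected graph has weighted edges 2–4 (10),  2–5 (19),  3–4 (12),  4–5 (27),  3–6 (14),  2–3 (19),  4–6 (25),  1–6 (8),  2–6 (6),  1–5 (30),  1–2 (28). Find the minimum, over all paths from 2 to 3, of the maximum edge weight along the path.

Checking several routes:
2 → 4 → 3: max(10, 12) = 12
2 → 3: max(19) = 19
2 → 6 → 3: max(6, 14) = 14
Best route has worst link 12.

12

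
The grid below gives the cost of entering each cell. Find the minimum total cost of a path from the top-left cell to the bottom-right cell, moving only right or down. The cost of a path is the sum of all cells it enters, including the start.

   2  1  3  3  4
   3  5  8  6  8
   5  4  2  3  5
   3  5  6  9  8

30

Take (0,0)→(0,1)→(1,1)→(2,1)→(2,2)→(2,3)→(2,4)→(3,4) for a total of 2 + 1 + 5 + 4 + 2 + 3 + 5 + 8 = 30.
For comparison, the top-then-right route costs 34.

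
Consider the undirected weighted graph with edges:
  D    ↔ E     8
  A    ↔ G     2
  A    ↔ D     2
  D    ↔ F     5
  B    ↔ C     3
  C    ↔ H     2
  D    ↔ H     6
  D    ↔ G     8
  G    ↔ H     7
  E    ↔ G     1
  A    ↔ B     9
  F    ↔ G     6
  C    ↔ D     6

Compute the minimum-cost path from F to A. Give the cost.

Some routes from F to A:
F -> D -> G -> A: 5 + 8 + 2 = 15
F -> D -> A: 5 + 2 = 7
F -> G -> A: 6 + 2 = 8
Best route has total 7.

7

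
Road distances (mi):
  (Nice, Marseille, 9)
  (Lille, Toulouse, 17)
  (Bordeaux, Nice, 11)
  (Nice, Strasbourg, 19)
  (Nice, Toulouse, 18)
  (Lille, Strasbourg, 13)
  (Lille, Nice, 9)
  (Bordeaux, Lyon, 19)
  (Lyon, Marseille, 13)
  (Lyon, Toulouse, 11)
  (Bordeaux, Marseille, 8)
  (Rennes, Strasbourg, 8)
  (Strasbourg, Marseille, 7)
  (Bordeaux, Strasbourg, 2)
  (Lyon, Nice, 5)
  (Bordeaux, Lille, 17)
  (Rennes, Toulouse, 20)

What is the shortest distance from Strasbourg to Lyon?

18

Some routes from Strasbourg to Lyon:
Strasbourg -> Bordeaux -> Marseille -> Lyon: 2 + 8 + 13 = 23
Strasbourg -> Bordeaux -> Lyon: 2 + 19 = 21
Strasbourg -> Bordeaux -> Nice -> Lyon: 2 + 11 + 5 = 18
Strasbourg -> Marseille -> Nice -> Lyon: 7 + 9 + 5 = 21
Strasbourg -> Marseille -> Lyon: 7 + 13 = 20
Shortest: 18 mi.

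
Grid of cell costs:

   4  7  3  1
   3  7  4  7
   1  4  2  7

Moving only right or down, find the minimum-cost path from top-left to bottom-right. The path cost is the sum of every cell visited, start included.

Cheapest: (0,0) → (1,0) → (2,0) → (2,1) → (2,2) → (2,3)
  4 + 3 + 1 + 4 + 2 + 7 = 21
(Top row then right column would cost 29.)

21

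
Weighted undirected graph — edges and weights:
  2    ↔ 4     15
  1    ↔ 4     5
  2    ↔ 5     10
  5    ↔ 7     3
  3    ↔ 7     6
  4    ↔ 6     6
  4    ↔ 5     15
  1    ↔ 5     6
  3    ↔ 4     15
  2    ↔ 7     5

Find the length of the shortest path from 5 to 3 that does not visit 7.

26

Candidate routes:
5 → 4 → 3: 15 + 15 = 30
5 → 2 → 4 → 3: 10 + 15 + 15 = 40
5 → 1 → 4 → 3: 6 + 5 + 15 = 26
Best route has total 26.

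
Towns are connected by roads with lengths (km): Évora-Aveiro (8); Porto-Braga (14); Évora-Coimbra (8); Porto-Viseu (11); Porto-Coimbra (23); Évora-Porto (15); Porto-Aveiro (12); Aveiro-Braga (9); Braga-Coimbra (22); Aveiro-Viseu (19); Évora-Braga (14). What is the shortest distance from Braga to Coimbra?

22

Some routes from Braga to Coimbra:
Braga - Évora - Coimbra: 14 + 8 = 22
Braga - Coimbra: 22
Braga - Aveiro - Évora - Coimbra: 9 + 8 + 8 = 25
The minimum is 22 km.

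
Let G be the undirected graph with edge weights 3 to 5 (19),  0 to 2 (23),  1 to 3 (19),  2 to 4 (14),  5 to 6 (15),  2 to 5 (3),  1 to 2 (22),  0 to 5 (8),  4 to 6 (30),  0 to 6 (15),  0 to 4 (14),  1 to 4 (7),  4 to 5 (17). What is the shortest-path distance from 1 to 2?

Some routes from 1 to 2:
1-4-0-2: 7 + 14 + 23 = 44
1-2: 22
1-4-0-5-2: 7 + 14 + 8 + 3 = 32
1-3-5-2: 19 + 19 + 3 = 41
1-4-2: 7 + 14 = 21
1-4-5-2: 7 + 17 + 3 = 27
Shortest: 21.

21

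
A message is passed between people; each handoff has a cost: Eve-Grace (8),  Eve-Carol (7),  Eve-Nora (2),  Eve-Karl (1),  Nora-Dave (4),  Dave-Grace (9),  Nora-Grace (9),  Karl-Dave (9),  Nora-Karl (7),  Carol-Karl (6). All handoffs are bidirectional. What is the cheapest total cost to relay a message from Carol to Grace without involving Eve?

22

Candidate routes:
Carol - Karl - Dave - Grace: 6 + 9 + 9 = 24
Carol - Karl - Nora - Dave - Grace: 6 + 7 + 4 + 9 = 26
Carol - Karl - Nora - Grace: 6 + 7 + 9 = 22
Carol - Karl - Dave - Nora - Grace: 6 + 9 + 4 + 9 = 28
Best route has total 22.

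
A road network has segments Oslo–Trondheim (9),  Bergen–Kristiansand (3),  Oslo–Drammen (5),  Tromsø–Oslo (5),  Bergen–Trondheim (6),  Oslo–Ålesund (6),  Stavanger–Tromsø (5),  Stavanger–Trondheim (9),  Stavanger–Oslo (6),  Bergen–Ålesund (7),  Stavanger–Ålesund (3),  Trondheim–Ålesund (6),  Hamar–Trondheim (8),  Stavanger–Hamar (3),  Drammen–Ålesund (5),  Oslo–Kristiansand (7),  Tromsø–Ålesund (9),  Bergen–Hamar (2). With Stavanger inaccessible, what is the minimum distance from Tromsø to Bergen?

15

Checking several routes:
Tromsø - Oslo - Drammen - Ålesund - Bergen: 5 + 5 + 5 + 7 = 22
Tromsø - Ålesund - Bergen: 9 + 7 = 16
Tromsø - Ålesund - Trondheim - Bergen: 9 + 6 + 6 = 21
Tromsø - Oslo - Trondheim - Bergen: 5 + 9 + 6 = 20
Tromsø - Oslo - Kristiansand - Bergen: 5 + 7 + 3 = 15
Tromsø - Oslo - Ålesund - Bergen: 5 + 6 + 7 = 18
The minimum is 15 km.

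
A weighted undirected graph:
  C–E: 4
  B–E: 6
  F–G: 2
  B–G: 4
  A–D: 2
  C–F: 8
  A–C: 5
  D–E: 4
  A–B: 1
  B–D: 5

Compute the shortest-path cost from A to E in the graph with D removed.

7

Checking several routes:
A - C - E: 5 + 4 = 9
A - B - E: 1 + 6 = 7
A - B - G - F - C - E: 1 + 4 + 2 + 8 + 4 = 19
Best route has total 7.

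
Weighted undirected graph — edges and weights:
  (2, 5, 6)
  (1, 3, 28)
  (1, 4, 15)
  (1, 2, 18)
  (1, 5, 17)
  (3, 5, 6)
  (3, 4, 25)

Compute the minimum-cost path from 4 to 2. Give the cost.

33

A few of the 4→2 routes:
4 -> 1 -> 3 -> 5 -> 2: 15 + 28 + 6 + 6 = 55
4 -> 1 -> 5 -> 2: 15 + 17 + 6 = 38
4 -> 3 -> 5 -> 2: 25 + 6 + 6 = 37
4 -> 1 -> 2: 15 + 18 = 33
4 -> 3 -> 5 -> 1 -> 2: 25 + 6 + 17 + 18 = 66
Best route has total 33.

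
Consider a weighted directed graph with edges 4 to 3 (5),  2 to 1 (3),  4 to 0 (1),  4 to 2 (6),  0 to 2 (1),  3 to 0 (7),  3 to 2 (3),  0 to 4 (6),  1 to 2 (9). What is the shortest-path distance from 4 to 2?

Checking several routes:
4 -> 3 -> 2: 5 + 3 = 8
4 -> 0 -> 2: 1 + 1 = 2
4 -> 2: 6
Best route has total 2.

2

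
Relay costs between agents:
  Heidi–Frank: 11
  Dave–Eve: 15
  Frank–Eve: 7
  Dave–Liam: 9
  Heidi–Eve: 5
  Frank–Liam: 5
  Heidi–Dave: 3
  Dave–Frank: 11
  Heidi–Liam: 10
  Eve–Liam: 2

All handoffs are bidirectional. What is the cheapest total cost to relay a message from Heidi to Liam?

7

Checking several routes:
Heidi -> Liam: 10
Heidi -> Frank -> Liam: 11 + 5 = 16
Heidi -> Dave -> Liam: 3 + 9 = 12
Heidi -> Eve -> Liam: 5 + 2 = 7
Heidi -> Eve -> Frank -> Liam: 5 + 7 + 5 = 17
Heidi -> Dave -> Frank -> Liam: 3 + 11 + 5 = 19
Shortest: 7.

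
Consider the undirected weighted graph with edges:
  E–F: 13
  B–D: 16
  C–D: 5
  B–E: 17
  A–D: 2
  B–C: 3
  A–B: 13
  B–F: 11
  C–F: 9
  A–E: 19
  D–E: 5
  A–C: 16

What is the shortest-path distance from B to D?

Checking several routes:
B→A→D: 13 + 2 = 15
B→D: 16
B→C→D: 3 + 5 = 8
B→F→C→D: 11 + 9 + 5 = 25
B→C→A→D: 3 + 16 + 2 = 21
B→E→D: 17 + 5 = 22
Shortest: 8.

8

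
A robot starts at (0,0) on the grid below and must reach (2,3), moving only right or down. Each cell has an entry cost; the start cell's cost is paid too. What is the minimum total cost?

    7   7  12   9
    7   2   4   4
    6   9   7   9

One optimal route is (0,0) (0,1) (1,1) (1,2) (1,3) (2,3).
Its cost is 7 + 7 + 2 + 4 + 4 + 9 = 33.

33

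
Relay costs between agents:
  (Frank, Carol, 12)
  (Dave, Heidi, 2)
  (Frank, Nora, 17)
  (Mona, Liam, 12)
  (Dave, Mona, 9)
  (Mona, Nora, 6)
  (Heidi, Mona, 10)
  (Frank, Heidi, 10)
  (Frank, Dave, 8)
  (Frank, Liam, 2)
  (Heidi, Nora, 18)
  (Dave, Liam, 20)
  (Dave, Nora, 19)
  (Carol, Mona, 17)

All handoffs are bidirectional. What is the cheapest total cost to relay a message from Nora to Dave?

A few of the Nora→Dave routes:
Nora -> Mona -> Dave: 6 + 9 = 15
Nora -> Dave: 19
Nora -> Mona -> Heidi -> Dave: 6 + 10 + 2 = 18
Shortest: 15.

15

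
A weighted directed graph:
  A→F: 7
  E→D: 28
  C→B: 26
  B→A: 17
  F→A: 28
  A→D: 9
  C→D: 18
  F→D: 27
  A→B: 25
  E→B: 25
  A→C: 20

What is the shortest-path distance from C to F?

50

Paths from C to F:
C-B-A-F: 26 + 17 + 7 = 50
Shortest: 50.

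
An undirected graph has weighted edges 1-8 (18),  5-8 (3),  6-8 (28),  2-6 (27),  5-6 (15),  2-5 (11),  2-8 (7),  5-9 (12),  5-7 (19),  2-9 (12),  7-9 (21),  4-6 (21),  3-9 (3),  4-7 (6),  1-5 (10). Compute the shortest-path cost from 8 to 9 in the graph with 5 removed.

19

Checking several routes:
8-6-2-9: 28 + 27 + 12 = 67
8-2-9: 7 + 12 = 19
8-6-4-7-9: 28 + 21 + 6 + 21 = 76
Best route has total 19.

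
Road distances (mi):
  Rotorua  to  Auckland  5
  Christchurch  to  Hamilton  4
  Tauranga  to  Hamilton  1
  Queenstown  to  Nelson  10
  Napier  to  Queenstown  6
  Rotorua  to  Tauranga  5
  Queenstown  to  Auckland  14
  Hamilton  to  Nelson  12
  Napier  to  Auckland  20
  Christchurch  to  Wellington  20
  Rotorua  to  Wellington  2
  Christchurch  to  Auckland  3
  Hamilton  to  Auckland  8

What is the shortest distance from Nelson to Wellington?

20

A few of the Nelson→Wellington routes:
Nelson→Hamilton→Auckland→Rotorua→Wellington: 12 + 8 + 5 + 2 = 27
Nelson→Queenstown→Auckland→Rotorua→Wellington: 10 + 14 + 5 + 2 = 31
Nelson→Hamilton→Christchurch→Auckland→Rotorua→Wellington: 12 + 4 + 3 + 5 + 2 = 26
Nelson→Hamilton→Tauranga→Rotorua→Wellington: 12 + 1 + 5 + 2 = 20
The minimum is 20 mi.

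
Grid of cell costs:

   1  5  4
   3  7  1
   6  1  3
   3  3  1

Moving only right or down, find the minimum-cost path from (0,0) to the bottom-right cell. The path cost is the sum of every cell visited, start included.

Path r0c0 → r0c1 → r0c2 → r1c2 → r2c2 → r3c2: 1 + 5 + 4 + 1 + 3 + 1 = 15.

15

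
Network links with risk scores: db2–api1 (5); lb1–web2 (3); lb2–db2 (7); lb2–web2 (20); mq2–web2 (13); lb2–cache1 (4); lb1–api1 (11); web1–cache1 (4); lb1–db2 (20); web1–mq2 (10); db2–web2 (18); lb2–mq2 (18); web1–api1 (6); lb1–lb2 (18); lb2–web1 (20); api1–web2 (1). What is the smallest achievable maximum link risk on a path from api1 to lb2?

6

Checking several routes:
api1 -> db2 -> web2 -> mq2 -> lb2: max(5, 18, 13, 18) = 18
api1 -> web1 -> cache1 -> lb2: max(6, 4, 4) = 6
api1 -> web2 -> mq2 -> web1 -> cache1 -> lb2: max(1, 13, 10, 4, 4) = 13
api1 -> lb1 -> web2 -> mq2 -> web1 -> cache1 -> lb2: max(11, 3, 13, 10, 4, 4) = 13
api1 -> db2 -> lb2: max(5, 7) = 7
Best route has worst link 6.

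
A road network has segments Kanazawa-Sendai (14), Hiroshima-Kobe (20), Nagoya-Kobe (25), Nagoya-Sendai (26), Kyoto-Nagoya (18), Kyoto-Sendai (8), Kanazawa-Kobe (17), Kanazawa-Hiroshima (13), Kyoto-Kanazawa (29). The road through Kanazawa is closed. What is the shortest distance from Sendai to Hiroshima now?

71

Candidate routes:
Sendai - Nagoya - Kobe - Hiroshima: 26 + 25 + 20 = 71
Sendai - Kyoto - Nagoya - Kobe - Hiroshima: 8 + 18 + 25 + 20 = 71
Best route has total 71 mi.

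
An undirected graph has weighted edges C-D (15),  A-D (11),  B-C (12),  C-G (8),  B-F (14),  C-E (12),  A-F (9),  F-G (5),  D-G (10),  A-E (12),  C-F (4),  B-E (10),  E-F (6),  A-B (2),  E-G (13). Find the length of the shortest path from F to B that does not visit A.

Some routes from F to B avoiding A:
F-G-C-B: 5 + 8 + 12 = 25
F-E-B: 6 + 10 = 16
F-B: 14
F-C-B: 4 + 12 = 16
Best route has total 14.

14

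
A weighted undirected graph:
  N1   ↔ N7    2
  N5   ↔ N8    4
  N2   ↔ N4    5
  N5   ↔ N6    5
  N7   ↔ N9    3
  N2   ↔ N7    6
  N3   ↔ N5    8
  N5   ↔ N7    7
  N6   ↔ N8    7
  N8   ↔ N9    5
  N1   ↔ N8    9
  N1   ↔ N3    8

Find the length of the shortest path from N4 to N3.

Comparing a few candidate routes:
N4 -> N2 -> N7 -> N1 -> N3: 5 + 6 + 2 + 8 = 21
N4 -> N2 -> N7 -> N5 -> N3: 5 + 6 + 7 + 8 = 26
N4 -> N2 -> N7 -> N9 -> N8 -> N5 -> N3: 5 + 6 + 3 + 5 + 4 + 8 = 31
Shortest: 21.

21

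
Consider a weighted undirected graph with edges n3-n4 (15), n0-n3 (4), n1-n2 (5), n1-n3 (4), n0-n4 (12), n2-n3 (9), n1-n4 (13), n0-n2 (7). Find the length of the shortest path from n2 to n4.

18

Some routes from n2 to n4:
n2-n1-n3-n4: 5 + 4 + 15 = 24
n2-n0-n4: 7 + 12 = 19
n2-n1-n4: 5 + 13 = 18
n2-n3-n4: 9 + 15 = 24
n2-n1-n3-n0-n4: 5 + 4 + 4 + 12 = 25
n2-n3-n0-n4: 9 + 4 + 12 = 25
Shortest: 18.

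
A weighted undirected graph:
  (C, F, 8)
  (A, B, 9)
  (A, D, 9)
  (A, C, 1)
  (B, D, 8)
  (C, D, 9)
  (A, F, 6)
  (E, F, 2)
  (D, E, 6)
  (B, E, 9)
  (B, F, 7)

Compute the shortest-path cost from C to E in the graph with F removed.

15

A few of the C→E routes:
C-A-B-E: 1 + 9 + 9 = 19
C-A-D-B-E: 1 + 9 + 8 + 9 = 27
C-A-B-D-E: 1 + 9 + 8 + 6 = 24
C-D-B-E: 9 + 8 + 9 = 26
C-D-E: 9 + 6 = 15
C-A-D-E: 1 + 9 + 6 = 16
The minimum is 15.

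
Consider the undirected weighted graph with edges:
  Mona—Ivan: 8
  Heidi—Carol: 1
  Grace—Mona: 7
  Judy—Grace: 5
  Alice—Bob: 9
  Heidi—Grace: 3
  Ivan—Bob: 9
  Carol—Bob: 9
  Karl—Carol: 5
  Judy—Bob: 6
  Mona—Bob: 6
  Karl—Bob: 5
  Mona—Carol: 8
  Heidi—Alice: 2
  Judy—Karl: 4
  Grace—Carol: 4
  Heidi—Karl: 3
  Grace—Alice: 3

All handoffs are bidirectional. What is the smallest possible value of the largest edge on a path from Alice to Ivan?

A few of the Alice→Ivan routes:
Alice -> Grace -> Heidi -> Karl -> Judy -> Bob -> Mona -> Ivan: max(3, 3, 3, 4, 6, 6, 8) = 8
Alice -> Grace -> Heidi -> Karl -> Bob -> Mona -> Ivan: max(3, 3, 3, 5, 6, 8) = 8
Alice -> Grace -> Heidi -> Karl -> Carol -> Mona -> Ivan: max(3, 3, 3, 5, 8, 8) = 8
Alice -> Grace -> Heidi -> Carol -> Mona -> Ivan: max(3, 3, 1, 8, 8) = 8
Smallest bottleneck: 8.

8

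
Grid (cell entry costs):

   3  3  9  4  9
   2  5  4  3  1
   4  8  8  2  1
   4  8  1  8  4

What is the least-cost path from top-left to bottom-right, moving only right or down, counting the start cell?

23

Take (0,0) -> (1,0) -> (1,1) -> (1,2) -> (1,3) -> (1,4) -> (2,4) -> (3,4) for a total of 3 + 2 + 5 + 4 + 3 + 1 + 1 + 4 = 23.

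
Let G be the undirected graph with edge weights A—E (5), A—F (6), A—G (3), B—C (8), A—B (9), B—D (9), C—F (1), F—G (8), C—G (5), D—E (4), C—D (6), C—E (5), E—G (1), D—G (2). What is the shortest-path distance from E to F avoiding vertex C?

Some routes from E to F avoiding C:
E→A→G→F: 5 + 3 + 8 = 16
E→G→F: 1 + 8 = 9
E→D→G→A→F: 4 + 2 + 3 + 6 = 15
E→D→G→F: 4 + 2 + 8 = 14
E→G→A→F: 1 + 3 + 6 = 10
E→A→F: 5 + 6 = 11
Shortest: 9.

9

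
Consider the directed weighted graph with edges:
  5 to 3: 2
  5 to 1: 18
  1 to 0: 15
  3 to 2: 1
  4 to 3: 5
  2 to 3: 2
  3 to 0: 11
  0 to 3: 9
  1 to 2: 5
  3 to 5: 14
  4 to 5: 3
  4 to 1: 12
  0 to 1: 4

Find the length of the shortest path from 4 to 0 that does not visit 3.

27

Routes from 4 to 0 avoiding 3:
4 -> 5 -> 1 -> 0: 3 + 18 + 15 = 36
4 -> 1 -> 0: 12 + 15 = 27
The minimum is 27.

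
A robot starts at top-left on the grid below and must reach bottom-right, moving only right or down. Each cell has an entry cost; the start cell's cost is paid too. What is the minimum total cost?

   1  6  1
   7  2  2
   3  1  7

Take (0,0) → (0,1) → (0,2) → (1,2) → (2,2) for a total of 1 + 6 + 1 + 2 + 7 = 17.

17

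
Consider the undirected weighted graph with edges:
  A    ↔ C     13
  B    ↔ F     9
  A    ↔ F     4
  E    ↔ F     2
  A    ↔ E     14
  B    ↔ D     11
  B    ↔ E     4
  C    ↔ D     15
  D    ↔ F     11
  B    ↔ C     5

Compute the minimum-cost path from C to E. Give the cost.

Checking several routes:
C -> A -> E: 13 + 14 = 27
C -> B -> F -> E: 5 + 9 + 2 = 16
C -> B -> E: 5 + 4 = 9
C -> D -> F -> E: 15 + 11 + 2 = 28
C -> B -> D -> F -> E: 5 + 11 + 11 + 2 = 29
C -> A -> F -> E: 13 + 4 + 2 = 19
The minimum is 9.

9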